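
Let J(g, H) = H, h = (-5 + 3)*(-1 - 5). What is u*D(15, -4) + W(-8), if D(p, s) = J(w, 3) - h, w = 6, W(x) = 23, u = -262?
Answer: 2381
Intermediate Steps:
h = 12 (h = -2*(-6) = 12)
D(p, s) = -9 (D(p, s) = 3 - 1*12 = 3 - 12 = -9)
u*D(15, -4) + W(-8) = -262*(-9) + 23 = 2358 + 23 = 2381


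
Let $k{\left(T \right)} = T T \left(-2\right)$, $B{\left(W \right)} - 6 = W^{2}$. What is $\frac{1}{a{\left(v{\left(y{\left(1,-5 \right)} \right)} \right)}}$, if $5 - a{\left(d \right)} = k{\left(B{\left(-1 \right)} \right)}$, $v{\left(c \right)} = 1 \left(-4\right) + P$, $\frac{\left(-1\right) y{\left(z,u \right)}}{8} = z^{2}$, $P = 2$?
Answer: $\frac{1}{103} \approx 0.0097087$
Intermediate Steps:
$y{\left(z,u \right)} = - 8 z^{2}$
$B{\left(W \right)} = 6 + W^{2}$
$v{\left(c \right)} = -2$ ($v{\left(c \right)} = 1 \left(-4\right) + 2 = -4 + 2 = -2$)
$k{\left(T \right)} = - 2 T^{2}$ ($k{\left(T \right)} = T^{2} \left(-2\right) = - 2 T^{2}$)
$a{\left(d \right)} = 103$ ($a{\left(d \right)} = 5 - - 2 \left(6 + \left(-1\right)^{2}\right)^{2} = 5 - - 2 \left(6 + 1\right)^{2} = 5 - - 2 \cdot 7^{2} = 5 - \left(-2\right) 49 = 5 - -98 = 5 + 98 = 103$)
$\frac{1}{a{\left(v{\left(y{\left(1,-5 \right)} \right)} \right)}} = \frac{1}{103}$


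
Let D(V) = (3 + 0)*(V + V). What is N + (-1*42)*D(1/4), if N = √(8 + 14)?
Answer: -63 + √22 ≈ -58.310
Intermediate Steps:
N = √22 ≈ 4.6904
D(V) = 6*V (D(V) = 3*(2*V) = 6*V)
N + (-1*42)*D(1/4) = √22 + (-1*42)*(6/4) = √22 - 252/4 = √22 - 42*3/2 = √22 - 63 = -63 + √22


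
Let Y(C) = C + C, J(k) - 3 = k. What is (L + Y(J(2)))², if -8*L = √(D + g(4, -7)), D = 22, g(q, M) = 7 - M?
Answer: 1369/16 ≈ 85.563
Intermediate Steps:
J(k) = 3 + k
Y(C) = 2*C
L = -¾ (L = -√(22 + (7 - 1*(-7)))/8 = -√(22 + (7 + 7))/8 = -√(22 + 14)/8 = -√36/8 = -⅛*6 = -¾ ≈ -0.75000)
(L + Y(J(2)))² = (-¾ + 2*(3 + 2))² = (-¾ + 2*5)² = (-¾ + 10)² = (37/4)² = 1369/16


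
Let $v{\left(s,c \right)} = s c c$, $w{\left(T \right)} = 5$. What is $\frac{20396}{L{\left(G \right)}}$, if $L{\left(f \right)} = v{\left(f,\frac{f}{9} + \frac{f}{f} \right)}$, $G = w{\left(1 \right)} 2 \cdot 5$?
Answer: $\frac{826038}{87025} \approx 9.492$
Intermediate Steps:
$G = 50$ ($G = 5 \cdot 2 \cdot 5 = 10 \cdot 5 = 50$)
$v{\left(s,c \right)} = s c^{2}$ ($v{\left(s,c \right)} = c s c = s c^{2}$)
$L{\left(f \right)} = f \left(1 + \frac{f}{9}\right)^{2}$ ($L{\left(f \right)} = f \left(\frac{f}{9} + \frac{f}{f}\right)^{2} = f \left(f \frac{1}{9} + 1\right)^{2} = f \left(\frac{f}{9} + 1\right)^{2} = f \left(1 + \frac{f}{9}\right)^{2}$)
$\frac{20396}{L{\left(G \right)}} = \frac{20396}{\frac{1}{81} \cdot 50 \left(9 + 50\right)^{2}} = \frac{20396}{\frac{1}{81} \cdot 50 \cdot 59^{2}} = \frac{20396}{\frac{1}{81} \cdot 50 \cdot 3481} = \frac{20396}{\frac{174050}{81}} = 20396 \cdot \frac{81}{174050} = \frac{826038}{87025}$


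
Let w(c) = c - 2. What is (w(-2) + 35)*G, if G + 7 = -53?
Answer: -1860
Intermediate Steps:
G = -60 (G = -7 - 53 = -60)
w(c) = -2 + c
(w(-2) + 35)*G = ((-2 - 2) + 35)*(-60) = (-4 + 35)*(-60) = 31*(-60) = -1860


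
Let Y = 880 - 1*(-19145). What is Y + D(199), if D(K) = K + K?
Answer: 20423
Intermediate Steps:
D(K) = 2*K
Y = 20025 (Y = 880 + 19145 = 20025)
Y + D(199) = 20025 + 2*199 = 20025 + 398 = 20423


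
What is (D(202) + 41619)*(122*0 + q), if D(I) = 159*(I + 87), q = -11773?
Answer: -1030961610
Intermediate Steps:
D(I) = 13833 + 159*I (D(I) = 159*(87 + I) = 13833 + 159*I)
(D(202) + 41619)*(122*0 + q) = ((13833 + 159*202) + 41619)*(122*0 - 11773) = ((13833 + 32118) + 41619)*(0 - 11773) = (45951 + 41619)*(-11773) = 87570*(-11773) = -1030961610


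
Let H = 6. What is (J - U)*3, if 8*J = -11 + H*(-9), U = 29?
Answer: -891/8 ≈ -111.38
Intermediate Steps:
J = -65/8 (J = (-11 + 6*(-9))/8 = (-11 - 54)/8 = (1/8)*(-65) = -65/8 ≈ -8.1250)
(J - U)*3 = (-65/8 - 1*29)*3 = (-65/8 - 29)*3 = -297/8*3 = -891/8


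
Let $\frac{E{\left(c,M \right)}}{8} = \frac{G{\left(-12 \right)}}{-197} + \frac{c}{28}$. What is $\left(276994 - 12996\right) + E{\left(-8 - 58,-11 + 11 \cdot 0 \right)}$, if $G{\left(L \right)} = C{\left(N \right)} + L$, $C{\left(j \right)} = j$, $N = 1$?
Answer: $\frac{364027854}{1379} \approx 2.6398 \cdot 10^{5}$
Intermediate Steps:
$G{\left(L \right)} = 1 + L$
$E{\left(c,M \right)} = \frac{88}{197} + \frac{2 c}{7}$ ($E{\left(c,M \right)} = 8 \left(\frac{1 - 12}{-197} + \frac{c}{28}\right) = 8 \left(\left(-11\right) \left(- \frac{1}{197}\right) + c \frac{1}{28}\right) = 8 \left(\frac{11}{197} + \frac{c}{28}\right) = \frac{88}{197} + \frac{2 c}{7}$)
$\left(276994 - 12996\right) + E{\left(-8 - 58,-11 + 11 \cdot 0 \right)} = \left(276994 - 12996\right) + \left(\frac{88}{197} + \frac{2 \left(-8 - 58\right)}{7}\right) = 263998 + \left(\frac{88}{197} + \frac{2 \left(-8 - 58\right)}{7}\right) = 263998 + \left(\frac{88}{197} + \frac{2}{7} \left(-66\right)\right) = 263998 + \left(\frac{88}{197} - \frac{132}{7}\right) = 263998 - \frac{25388}{1379} = \frac{364027854}{1379}$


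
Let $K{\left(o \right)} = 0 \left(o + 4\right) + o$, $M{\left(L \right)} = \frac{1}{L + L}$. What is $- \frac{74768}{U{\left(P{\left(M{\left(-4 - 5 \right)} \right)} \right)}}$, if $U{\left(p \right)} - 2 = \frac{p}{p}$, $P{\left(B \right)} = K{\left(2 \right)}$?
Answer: $- \frac{74768}{3} \approx -24923.0$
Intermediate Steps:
$M{\left(L \right)} = \frac{1}{2 L}$
$K{\left(o \right)} = o$ ($K{\left(o \right)} = 0 \left(4 + o\right) + o = 0 + o = o$)
$P{\left(B \right)} = 2$
$U{\left(p \right)} = 3$ ($U{\left(p \right)} = 2 + \frac{p}{p} = 2 + 1 = 3$)
$- \frac{74768}{U{\left(P{\left(M{\left(-4 - 5 \right)} \right)} \right)}} = - \frac{74768}{3}$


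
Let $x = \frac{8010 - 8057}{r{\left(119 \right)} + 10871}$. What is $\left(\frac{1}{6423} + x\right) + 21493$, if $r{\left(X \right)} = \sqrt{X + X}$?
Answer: $\frac{258959855402163}{12048569563} + \frac{47 \sqrt{238}}{118178403} \approx 21493.0$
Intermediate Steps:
$r{\left(X \right)} = \sqrt{2} \sqrt{X}$ ($r{\left(X \right)} = \sqrt{2 X} = \sqrt{2} \sqrt{X}$)
$x = - \frac{47}{10871 + \sqrt{238}}$ ($x = \frac{8010 - 8057}{\sqrt{2} \sqrt{119} + 10871} = - \frac{47}{\sqrt{238} + 10871} = - \frac{47}{10871 + \sqrt{238}} \approx -0.0043173$)
$\left(\frac{1}{6423} + x\right) + 21493 = \left(\frac{1}{6423} - \left(\frac{72991}{16882629} - \frac{47 \sqrt{238}}{118178403}\right)\right) + 21493 = \left(- \frac{50215396}{12048569563} + \frac{47 \sqrt{238}}{118178403}\right) + 21493 = \frac{258959855402163}{12048569563} + \frac{47 \sqrt{238}}{118178403}$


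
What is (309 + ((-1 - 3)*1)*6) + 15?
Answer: 300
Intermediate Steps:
(309 + ((-1 - 3)*1)*6) + 15 = (309 - 4*1*6) + 15 = (309 - 4*6) + 15 = (309 - 24) + 15 = 285 + 15 = 300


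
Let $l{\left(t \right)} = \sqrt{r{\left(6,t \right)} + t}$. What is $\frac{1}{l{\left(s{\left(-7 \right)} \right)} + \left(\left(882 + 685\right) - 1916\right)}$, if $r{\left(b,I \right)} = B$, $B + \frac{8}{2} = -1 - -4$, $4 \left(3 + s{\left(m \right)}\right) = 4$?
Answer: $- \frac{349}{121804} - \frac{i \sqrt{3}}{121804} \approx -0.0028653 - 1.422 \cdot 10^{-5} i$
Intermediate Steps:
$s{\left(m \right)} = -2$ ($s{\left(m \right)} = -3 + \frac{1}{4} \cdot 4 = -3 + 1 = -2$)
$B = -1$ ($B = -4 - -3 = -4 + \left(-1 + 4\right) = -4 + 3 = -1$)
$r{\left(b,I \right)} = -1$
$l{\left(t \right)} = \sqrt{-1 + t}$
$\frac{1}{l{\left(s{\left(-7 \right)} \right)} + \left(\left(882 + 685\right) - 1916\right)} = \frac{1}{\sqrt{-1 - 2} + \left(\left(882 + 685\right) - 1916\right)} = \frac{1}{\sqrt{-3} + \left(1567 - 1916\right)} = \frac{1}{i \sqrt{3} - 349} = \frac{1}{-349 + i \sqrt{3}}$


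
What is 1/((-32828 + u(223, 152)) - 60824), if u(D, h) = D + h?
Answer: -1/93277 ≈ -1.0721e-5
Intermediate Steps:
1/((-32828 + u(223, 152)) - 60824) = 1/((-32828 + (223 + 152)) - 60824) = 1/((-32828 + 375) - 60824) = 1/(-32453 - 60824) = 1/(-93277) = -1/93277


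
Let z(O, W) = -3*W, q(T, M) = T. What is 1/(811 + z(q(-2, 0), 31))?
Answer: 1/718 ≈ 0.0013928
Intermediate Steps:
1/(811 + z(q(-2, 0), 31)) = 1/(811 - 3*31) = 1/(811 - 93) = 1/718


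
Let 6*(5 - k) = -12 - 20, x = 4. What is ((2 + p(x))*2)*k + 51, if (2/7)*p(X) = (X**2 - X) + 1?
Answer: 3098/3 ≈ 1032.7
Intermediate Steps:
p(X) = 7/2 - 7*X/2 + 7*X**2/2 (p(X) = 7*((X**2 - X) + 1)/2 = 7*(1 + X**2 - X)/2 = 7/2 - 7*X/2 + 7*X**2/2)
k = 31/3 (k = 5 - (-12 - 20)/6 = 5 - 1/6*(-32) = 5 + 16/3 = 31/3 ≈ 10.333)
((2 + p(x))*2)*k + 51 = ((2 + (7/2 - 7/2*4 + (7/2)*4**2))*2)*(31/3) + 51 = ((2 + (7/2 - 14 + (7/2)*16))*2)*(31/3) + 51 = ((2 + (7/2 - 14 + 56))*2)*(31/3) + 51 = ((2 + 91/2)*2)*(31/3) + 51 = ((95/2)*2)*(31/3) + 51 = 95*(31/3) + 51 = 2945/3 + 51 = 3098/3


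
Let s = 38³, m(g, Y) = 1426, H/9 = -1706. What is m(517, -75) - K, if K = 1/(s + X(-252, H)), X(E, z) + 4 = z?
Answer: 56346963/39514 ≈ 1426.0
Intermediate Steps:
H = -15354 (H = 9*(-1706) = -15354)
X(E, z) = -4 + z
s = 54872
K = 1/39514 (K = 1/(54872 + (-4 - 15354)) = 1/(54872 - 15358) = 1/39514 ≈ 2.5307e-5)
m(517, -75) - K = 1426 - 1*1/39514 = 1426 - 1/39514 = 56346963/39514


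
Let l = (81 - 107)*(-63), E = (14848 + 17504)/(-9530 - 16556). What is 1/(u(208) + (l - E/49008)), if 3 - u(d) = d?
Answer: 13316903/19083122336 ≈ 0.00069784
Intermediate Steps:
E = -16176/13043 (E = 32352/(-26086) = 32352*(-1/26086) = -16176/13043 ≈ -1.2402)
l = 1638 (l = -26*(-63) = 1638)
u(d) = 3 - d
1/(u(208) + (l - E/49008)) = 1/((3 - 1*208) + (1638 - (-16176)/(13043*49008))) = 1/((3 - 208) + (1638 - (-16176)/(13043*49008))) = 1/(-205 + (1638 - 1*(-337/13316903))) = 1/(-205 + (1638 + 337/13316903)) = 1/(-205 + 21813087451/13316903) = 1/(19083122336/13316903) = 13316903/19083122336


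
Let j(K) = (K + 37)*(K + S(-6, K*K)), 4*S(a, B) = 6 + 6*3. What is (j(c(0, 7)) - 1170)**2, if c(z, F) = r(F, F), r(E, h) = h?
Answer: 357604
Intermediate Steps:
S(a, B) = 6 (S(a, B) = (6 + 6*3)/4 = (6 + 18)/4 = (1/4)*24 = 6)
c(z, F) = F
j(K) = (6 + K)*(37 + K) (j(K) = (K + 37)*(K + 6) = (37 + K)*(6 + K) = (6 + K)*(37 + K))
(j(c(0, 7)) - 1170)**2 = ((222 + 7**2 + 43*7) - 1170)**2 = ((222 + 49 + 301) - 1170)**2 = (572 - 1170)**2 = (-598)**2 = 357604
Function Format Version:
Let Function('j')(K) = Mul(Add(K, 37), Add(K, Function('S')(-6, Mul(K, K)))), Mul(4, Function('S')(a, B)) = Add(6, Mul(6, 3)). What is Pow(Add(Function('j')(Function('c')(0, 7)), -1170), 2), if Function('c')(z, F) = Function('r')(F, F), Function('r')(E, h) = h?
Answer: 357604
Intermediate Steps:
Function('S')(a, B) = 6 (Function('S')(a, B) = Mul(Rational(1, 4), Add(6, Mul(6, 3))) = Mul(Rational(1, 4), Add(6, 18)) = Mul(Rational(1, 4), 24) = 6)
Function('c')(z, F) = F
Function('j')(K) = Mul(Add(6, K), Add(37, K)) (Function('j')(K) = Mul(Add(K, 37), Add(K, 6)) = Mul(Add(37, K), Add(6, K)) = Mul(Add(6, K), Add(37, K)))
Pow(Add(Function('j')(Function('c')(0, 7)), -1170), 2) = Pow(Add(Add(222, Pow(7, 2), Mul(43, 7)), -1170), 2) = Pow(Add(Add(222, 49, 301), -1170), 2) = Pow(Add(572, -1170), 2) = Pow(-598, 2) = 357604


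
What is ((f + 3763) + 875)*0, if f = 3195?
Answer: 0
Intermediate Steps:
((f + 3763) + 875)*0 = ((3195 + 3763) + 875)*0 = (6958 + 875)*0 = 7833*0 = 0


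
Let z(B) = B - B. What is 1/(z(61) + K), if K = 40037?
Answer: 1/40037 ≈ 2.4977e-5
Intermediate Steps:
z(B) = 0
1/(z(61) + K) = 1/(0 + 40037) = 1/40037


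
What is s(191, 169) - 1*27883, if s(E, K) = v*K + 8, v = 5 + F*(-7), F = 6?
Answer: -34128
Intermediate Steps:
v = -37 (v = 5 + 6*(-7) = 5 - 42 = -37)
s(E, K) = 8 - 37*K (s(E, K) = -37*K + 8 = 8 - 37*K)
s(191, 169) - 1*27883 = (8 - 37*169) - 1*27883 = (8 - 6253) - 27883 = -6245 - 27883 = -34128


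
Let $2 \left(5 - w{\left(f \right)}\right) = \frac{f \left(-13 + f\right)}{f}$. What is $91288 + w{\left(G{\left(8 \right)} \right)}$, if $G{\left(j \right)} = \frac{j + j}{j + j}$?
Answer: $91299$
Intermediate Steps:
$G{\left(j \right)} = 1$ ($G{\left(j \right)} = \frac{2 j}{2 j} = 2 j \frac{1}{2 j} = 1$)
$w{\left(f \right)} = \frac{23}{2} - \frac{f}{2}$ ($w{\left(f \right)} = 5 - \frac{f \left(-13 + f\right) \frac{1}{f}}{2} = 5 - \frac{-13 + f}{2} = 5 - \left(- \frac{13}{2} + \frac{f}{2}\right) = \frac{23}{2} - \frac{f}{2}$)
$91288 + w{\left(G{\left(8 \right)} \right)} = 91288 + \left(\frac{23}{2} - \frac{1}{2}\right) = 91288 + 11 = 91299$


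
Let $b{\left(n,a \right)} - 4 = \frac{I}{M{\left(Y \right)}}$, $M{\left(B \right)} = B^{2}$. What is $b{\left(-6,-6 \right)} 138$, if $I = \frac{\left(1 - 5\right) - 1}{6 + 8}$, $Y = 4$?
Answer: $\frac{61479}{112} \approx 548.92$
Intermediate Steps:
$I = - \frac{5}{14}$ ($I = \frac{\left(1 - 5\right) - 1}{14} = \left(-4 - 1\right) \frac{1}{14} = \left(-5\right) \frac{1}{14} = - \frac{5}{14} \approx -0.35714$)
$b{\left(n,a \right)} = \frac{891}{224}$ ($b{\left(n,a \right)} = 4 - \frac{5}{14 \cdot 4^{2}} = 4 - \frac{5}{14 \cdot 16} = 4 - \frac{5}{224} = \frac{891}{224}$)
$b{\left(-6,-6 \right)} 138 = \frac{891}{224} \cdot 138 = \frac{61479}{112}$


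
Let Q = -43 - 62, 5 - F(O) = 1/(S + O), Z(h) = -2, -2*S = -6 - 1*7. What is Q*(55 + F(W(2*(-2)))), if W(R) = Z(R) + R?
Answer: -6090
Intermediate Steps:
S = 13/2 (S = -(-6 - 1*7)/2 = -(-6 - 7)/2 = -½*(-13) = 13/2 ≈ 6.5000)
W(R) = -2 + R
F(O) = 5 - 1/(13/2 + O)
Q = -105
Q*(55 + F(W(2*(-2)))) = -105*(55 + (63 + 10*(-2 + 2*(-2)))/(13 + 2*(-2 + 2*(-2)))) = -105*(55 + (63 + 10*(-2 - 4))/(13 + 2*(-2 - 4))) = -105*(55 + (63 + 10*(-6))/(13 + 2*(-6))) = -105*(55 + (63 - 60)/(13 - 12)) = -105*(55 + 3/1) = -105*(55 + 1*3) = -105*(55 + 3) = -105*58 = -6090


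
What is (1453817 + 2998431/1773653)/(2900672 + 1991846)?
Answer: 1289284940966/4338814614127 ≈ 0.29715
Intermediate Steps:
(1453817 + 2998431/1773653)/(2900672 + 1991846) = (1453817 + 2998431*(1/1773653))/4892518 = (1453817 + 2998431/1773653)*(1/4892518) = (2578569881932/1773653)*(1/4892518) = 1289284940966/4338814614127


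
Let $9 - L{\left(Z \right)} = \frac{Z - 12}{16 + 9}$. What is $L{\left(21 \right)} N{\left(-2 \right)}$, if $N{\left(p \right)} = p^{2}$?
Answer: $\frac{864}{25} \approx 34.56$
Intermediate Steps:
$L{\left(Z \right)} = \frac{237}{25} - \frac{Z}{25}$ ($L{\left(Z \right)} = 9 - \frac{Z - 12}{16 + 9} = 9 - \frac{-12 + Z}{25} = 9 - \left(-12 + Z\right) \frac{1}{25} = 9 - \left(- \frac{12}{25} + \frac{Z}{25}\right) = \frac{237}{25} - \frac{Z}{25}$)
$L{\left(21 \right)} N{\left(-2 \right)} = \left(\frac{237}{25} - \frac{21}{25}\right) \left(-2\right)^{2} = \left(\frac{237}{25} - \frac{21}{25}\right) 4 = \frac{216}{25} \cdot 4 = \frac{864}{25}$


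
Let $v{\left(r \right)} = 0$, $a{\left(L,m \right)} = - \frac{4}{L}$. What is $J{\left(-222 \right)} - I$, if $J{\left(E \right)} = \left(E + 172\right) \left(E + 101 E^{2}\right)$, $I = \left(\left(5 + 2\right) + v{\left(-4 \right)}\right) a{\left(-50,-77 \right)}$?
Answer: $- \frac{6221827514}{25} \approx -2.4887 \cdot 10^{8}$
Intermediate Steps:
$I = \frac{14}{25}$ ($I = \left(\left(5 + 2\right) + 0\right) \left(- \frac{4}{-50}\right) = \left(7 + 0\right) \left(\left(-4\right) \left(- \frac{1}{50}\right)\right) = 7 \cdot \frac{2}{25} = \frac{14}{25} \approx 0.56$)
$J{\left(E \right)} = \left(172 + E\right) \left(E + 101 E^{2}\right)$
$J{\left(-222 \right)} - I = - 222 \left(172 + 101 \left(-222\right)^{2} + 17373 \left(-222\right)\right) - \frac{14}{25} = - 222 \left(172 + 101 \cdot 49284 - 3856806\right) - \frac{14}{25} = - 222 \left(172 + 4977684 - 3856806\right) - \frac{14}{25} = \left(-222\right) 1121050 - \frac{14}{25} = -248873100 - \frac{14}{25} = - \frac{6221827514}{25}$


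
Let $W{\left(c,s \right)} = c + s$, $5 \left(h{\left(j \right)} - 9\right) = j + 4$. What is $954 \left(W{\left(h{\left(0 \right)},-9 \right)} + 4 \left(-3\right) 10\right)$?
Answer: $- \frac{568584}{5} \approx -1.1372 \cdot 10^{5}$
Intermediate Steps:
$h{\left(j \right)} = \frac{49}{5} + \frac{j}{5}$ ($h{\left(j \right)} = 9 + \frac{j + 4}{5} = 9 + \frac{4 + j}{5} = 9 + \left(\frac{4}{5} + \frac{j}{5}\right) = \frac{49}{5} + \frac{j}{5}$)
$954 \left(W{\left(h{\left(0 \right)},-9 \right)} + 4 \left(-3\right) 10\right) = 954 \left(\left(\left(\frac{49}{5} + \frac{1}{5} \cdot 0\right) - 9\right) + 4 \left(-3\right) 10\right) = 954 \left(\left(\left(\frac{49}{5} + 0\right) - 9\right) - 120\right) = 954 \left(\left(\frac{49}{5} - 9\right) - 120\right) = 954 \left(\frac{4}{5} - 120\right) = 954 \left(- \frac{596}{5}\right) = - \frac{568584}{5}$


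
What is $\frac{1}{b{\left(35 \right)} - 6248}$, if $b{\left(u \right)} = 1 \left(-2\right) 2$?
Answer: $- \frac{1}{6252} \approx -0.00015995$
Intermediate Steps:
$b{\left(u \right)} = -4$ ($b{\left(u \right)} = \left(-2\right) 2 = -4$)
$\frac{1}{b{\left(35 \right)} - 6248} = \frac{1}{-4 - 6248} = \frac{1}{-6252} = - \frac{1}{6252}$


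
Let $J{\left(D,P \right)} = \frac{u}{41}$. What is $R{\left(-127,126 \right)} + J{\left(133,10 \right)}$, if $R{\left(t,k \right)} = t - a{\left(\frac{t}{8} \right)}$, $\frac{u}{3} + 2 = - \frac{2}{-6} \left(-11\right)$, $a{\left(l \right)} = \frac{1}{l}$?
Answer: $- \frac{663120}{5207} \approx -127.35$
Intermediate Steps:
$u = -17$ ($u = -6 + 3 - \frac{2}{-6} \left(-11\right) = -6 + 3 \left(-2\right) \left(- \frac{1}{6}\right) \left(-11\right) = -6 + 3 \cdot \frac{1}{3} \left(-11\right) = -6 + 3 \left(- \frac{11}{3}\right) = -6 - 11 = -17$)
$R{\left(t,k \right)} = t - \frac{8}{t}$ ($R{\left(t,k \right)} = t - \frac{1}{t \frac{1}{8}} = t - \frac{1}{\frac{1}{8} t} = t - \frac{8}{t}$)
$J{\left(D,P \right)} = - \frac{17}{41}$
$R{\left(-127,126 \right)} + J{\left(133,10 \right)} = \left(-127 - \frac{8}{-127}\right) - \frac{17}{41} = \left(-127 - - \frac{8}{127}\right) - \frac{17}{41} = \left(-127 + \frac{8}{127}\right) - \frac{17}{41} = - \frac{16121}{127} - \frac{17}{41} = - \frac{663120}{5207}$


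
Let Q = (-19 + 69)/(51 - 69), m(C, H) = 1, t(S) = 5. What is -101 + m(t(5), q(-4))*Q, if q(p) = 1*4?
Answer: -934/9 ≈ -103.78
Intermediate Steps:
q(p) = 4
Q = -25/9 (Q = 50/(-18) = 50*(-1/18) = -25/9 ≈ -2.7778)
-101 + m(t(5), q(-4))*Q = -101 + 1*(-25/9) = -101 - 25/9 = -934/9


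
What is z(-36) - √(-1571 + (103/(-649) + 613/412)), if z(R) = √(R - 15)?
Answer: I*(√51 - √28056431043509/133694) ≈ -32.478*I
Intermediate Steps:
z(R) = √(-15 + R)
z(-36) - √(-1571 + (103/(-649) + 613/412)) = √(-15 - 36) - √(-1571 + (103/(-649) + 613/412)) = √(-51) - √(-1571 + (103*(-1/649) + 613*(1/412))) = I*√51 - √(-1571 + (-103/649 + 613/412)) = I*√51 - √(-1571 + 355401/267388) = I*√51 - √(-419711147/267388) = I*√51 - I*√28056431043509/133694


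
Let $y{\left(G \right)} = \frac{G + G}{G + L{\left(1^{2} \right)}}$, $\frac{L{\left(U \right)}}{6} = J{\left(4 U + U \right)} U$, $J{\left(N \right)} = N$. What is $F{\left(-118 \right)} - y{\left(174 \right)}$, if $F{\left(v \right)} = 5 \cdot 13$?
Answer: $\frac{1076}{17} \approx 63.294$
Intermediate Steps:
$F{\left(v \right)} = 65$
$L{\left(U \right)} = 30 U^{2}$ ($L{\left(U \right)} = 6 \left(4 U + U\right) U = 6 \cdot 5 U U = 6 \cdot 5 U^{2} = 30 U^{2}$)
$y{\left(G \right)} = \frac{2 G}{30 + G}$ ($y{\left(G \right)} = \frac{G + G}{G + 30 \left(1^{2}\right)^{2}} = \frac{2 G}{G + 30 \cdot 1^{2}} = \frac{2 G}{G + 30 \cdot 1} = \frac{2 G}{G + 30} = \frac{2 G}{30 + G}$)
$F{\left(-118 \right)} - y{\left(174 \right)} = 65 - 2 \cdot 174 \frac{1}{30 + 174} = 65 - 2 \cdot 174 \cdot \frac{1}{204} = 65 - \frac{29}{17} = \frac{1076}{17}$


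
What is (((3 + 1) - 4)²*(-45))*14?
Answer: 0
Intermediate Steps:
(((3 + 1) - 4)²*(-45))*14 = ((4 - 4)²*(-45))*14 = (0²*(-45))*14 = (0*(-45))*14 = 0*14 = 0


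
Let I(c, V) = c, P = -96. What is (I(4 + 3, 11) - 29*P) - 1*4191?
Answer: -1400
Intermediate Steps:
(I(4 + 3, 11) - 29*P) - 1*4191 = ((4 + 3) - 29*(-96)) - 1*4191 = (7 + 2784) - 4191 = 2791 - 4191 = -1400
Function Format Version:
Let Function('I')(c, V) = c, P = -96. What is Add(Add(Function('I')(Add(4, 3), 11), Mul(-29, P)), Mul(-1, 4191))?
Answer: -1400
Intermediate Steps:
Add(Add(Function('I')(Add(4, 3), 11), Mul(-29, P)), Mul(-1, 4191)) = Add(Add(Add(4, 3), Mul(-29, -96)), Mul(-1, 4191)) = Add(Add(7, 2784), -4191) = Add(2791, -4191) = -1400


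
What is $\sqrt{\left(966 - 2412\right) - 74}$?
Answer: $4 i \sqrt{95} \approx 38.987 i$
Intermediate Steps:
$\sqrt{\left(966 - 2412\right) - 74} = \sqrt{-1446 - 74} = \sqrt{-1520} = 4 i \sqrt{95}$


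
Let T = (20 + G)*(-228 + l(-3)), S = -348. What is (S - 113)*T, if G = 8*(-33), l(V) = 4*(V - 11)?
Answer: -31945456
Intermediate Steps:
l(V) = -44 + 4*V (l(V) = 4*(-11 + V) = -44 + 4*V)
G = -264
T = 69296 (T = (20 - 264)*(-228 + (-44 + 4*(-3))) = -244*(-228 + (-44 - 12)) = -244*(-228 - 56) = -244*(-284) = 69296)
(S - 113)*T = (-348 - 113)*69296 = -461*69296 = -31945456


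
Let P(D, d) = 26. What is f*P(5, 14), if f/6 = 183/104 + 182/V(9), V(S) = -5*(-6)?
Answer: 12209/10 ≈ 1220.9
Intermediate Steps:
V(S) = 30
f = 12209/260 (f = 6*(183/104 + 182/30) = 6*(183*(1/104) + 182*(1/30)) = 6*(183/104 + 91/15) = 6*(12209/1560) = 12209/260 ≈ 46.958)
f*P(5, 14) = (12209/260)*26 = 12209/10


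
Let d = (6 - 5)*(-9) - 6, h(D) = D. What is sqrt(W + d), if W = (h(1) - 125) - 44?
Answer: I*sqrt(183) ≈ 13.528*I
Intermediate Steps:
d = -15 (d = 1*(-9) - 6 = -9 - 6 = -15)
W = -168 (W = (1 - 125) - 44 = -124 - 44 = -168)
sqrt(W + d) = sqrt(-168 - 15) = sqrt(-183) = I*sqrt(183)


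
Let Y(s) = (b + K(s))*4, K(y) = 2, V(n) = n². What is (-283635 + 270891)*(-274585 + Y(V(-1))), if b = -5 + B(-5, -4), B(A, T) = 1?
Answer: 3499413192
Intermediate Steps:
b = -4 (b = -5 + 1 = -4)
Y(s) = -8 (Y(s) = (-4 + 2)*4 = -2*4 = -8)
(-283635 + 270891)*(-274585 + Y(V(-1))) = (-283635 + 270891)*(-274585 - 8) = -12744*(-274593) = 3499413192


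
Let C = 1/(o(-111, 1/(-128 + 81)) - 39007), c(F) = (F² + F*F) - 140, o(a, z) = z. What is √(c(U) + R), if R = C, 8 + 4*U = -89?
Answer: √13930074000380010/3666660 ≈ 32.189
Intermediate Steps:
U = -97/4 (U = -2 + (¼)*(-89) = -2 - 89/4 = -97/4 ≈ -24.250)
c(F) = -140 + 2*F² (c(F) = (F² + F²) - 140 = 2*F² - 140 = -140 + 2*F²)
C = -47/1833330 (C = 1/(1/(-128 + 81) - 39007) = 1/(1/(-47) - 39007) = 1/(-1/47 - 39007) = 1/(-1833330/47) = -47/1833330 ≈ -2.5636e-5)
R = -47/1833330 ≈ -2.5636e-5
√(c(U) + R) = √((-140 + 2*(-97/4)²) - 47/1833330) = √((-140 + 2*(9409/16)) - 47/1833330) = √((-140 + 9409/8) - 47/1833330) = √(8289/8 - 47/1833330) = √(7598235997/7333320) = √13930074000380010/3666660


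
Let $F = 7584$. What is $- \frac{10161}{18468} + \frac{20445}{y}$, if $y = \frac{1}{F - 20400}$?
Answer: $- \frac{537671443369}{2052} \approx -2.6202 \cdot 10^{8}$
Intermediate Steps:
$y = - \frac{1}{12816}$ ($y = \frac{1}{7584 - 20400} = \frac{1}{-12816} = - \frac{1}{12816} \approx -7.8027 \cdot 10^{-5}$)
$- \frac{10161}{18468} + \frac{20445}{y} = - \frac{10161}{18468} + \frac{20445}{- \frac{1}{12816}} = \left(-10161\right) \frac{1}{18468} + 20445 \left(-12816\right) = - \frac{1129}{2052} - 262023120 = - \frac{537671443369}{2052}$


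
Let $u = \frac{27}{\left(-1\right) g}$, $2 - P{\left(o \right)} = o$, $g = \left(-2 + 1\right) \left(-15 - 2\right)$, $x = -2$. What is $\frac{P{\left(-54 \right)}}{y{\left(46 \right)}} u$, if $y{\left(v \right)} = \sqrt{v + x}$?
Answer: $- \frac{756 \sqrt{11}}{187} \approx -13.408$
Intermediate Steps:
$g = 17$ ($g = \left(-1\right) \left(-17\right) = 17$)
$P{\left(o \right)} = 2 - o$
$y{\left(v \right)} = \sqrt{-2 + v}$ ($y{\left(v \right)} = \sqrt{v - 2} = \sqrt{-2 + v}$)
$u = - \frac{27}{17}$ ($u = \frac{27}{\left(-1\right) 17} = \frac{27}{-17} = 27 \left(- \frac{1}{17}\right) = - \frac{27}{17} \approx -1.5882$)
$\frac{P{\left(-54 \right)}}{y{\left(46 \right)}} u = \frac{2 - -54}{\sqrt{-2 + 46}} \left(- \frac{27}{17}\right) = \frac{2 + 54}{\sqrt{44}} \left(- \frac{27}{17}\right) = \frac{56}{2 \sqrt{11}} \left(- \frac{27}{17}\right) = 56 \frac{\sqrt{11}}{22} \left(- \frac{27}{17}\right) = \frac{28 \sqrt{11}}{11} \left(- \frac{27}{17}\right) = - \frac{756 \sqrt{11}}{187}$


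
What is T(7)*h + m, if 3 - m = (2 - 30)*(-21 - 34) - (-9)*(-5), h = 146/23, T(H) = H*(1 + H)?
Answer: -26140/23 ≈ -1136.5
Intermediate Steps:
h = 146/23 (h = 146*(1/23) = 146/23 ≈ 6.3478)
m = -1492 (m = 3 - ((2 - 30)*(-21 - 34) - (-9)*(-5)) = 3 - (-28*(-55) - 1*45) = 3 - (1540 - 45) = 3 - 1*1495 = 3 - 1495 = -1492)
T(7)*h + m = (7*(1 + 7))*(146/23) - 1492 = (7*8)*(146/23) - 1492 = 56*(146/23) - 1492 = 8176/23 - 1492 = -26140/23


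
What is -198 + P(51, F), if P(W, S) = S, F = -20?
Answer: -218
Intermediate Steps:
-198 + P(51, F) = -198 - 20 = -218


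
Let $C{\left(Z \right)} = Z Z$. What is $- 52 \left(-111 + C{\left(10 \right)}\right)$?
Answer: $572$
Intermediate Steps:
$C{\left(Z \right)} = Z^{2}$
$- 52 \left(-111 + C{\left(10 \right)}\right) = - 52 \left(-111 + 10^{2}\right) = - 52 \left(-111 + 100\right) = \left(-52\right) \left(-11\right) = 572$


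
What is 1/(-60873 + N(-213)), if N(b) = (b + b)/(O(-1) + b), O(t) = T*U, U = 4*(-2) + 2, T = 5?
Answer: -81/4930571 ≈ -1.6428e-5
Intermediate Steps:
U = -6 (U = -8 + 2 = -6)
O(t) = -30 (O(t) = 5*(-6) = -30)
N(b) = 2*b/(-30 + b) (N(b) = (b + b)/(-30 + b) = (2*b)/(-30 + b) = 2*b/(-30 + b))
1/(-60873 + N(-213)) = 1/(-60873 + 2*(-213)/(-30 - 213)) = 1/(-60873 + 2*(-213)/(-243)) = 1/(-60873 + 2*(-213)*(-1/243)) = 1/(-60873 + 142/81) = 1/(-4930571/81) = -81/4930571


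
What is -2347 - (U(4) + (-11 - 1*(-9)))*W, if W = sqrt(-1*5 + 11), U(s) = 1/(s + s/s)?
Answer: -2347 + 9*sqrt(6)/5 ≈ -2342.6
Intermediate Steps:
U(s) = 1/(1 + s) (U(s) = 1/(s + 1) = 1/(1 + s))
W = sqrt(6) (W = sqrt(-5 + 11) = sqrt(6) ≈ 2.4495)
-2347 - (U(4) + (-11 - 1*(-9)))*W = -2347 - (1/(1 + 4) + (-11 - 1*(-9)))*sqrt(6) = -2347 - (1/5 + (-11 + 9))*sqrt(6) = -2347 - (1/5 - 2)*sqrt(6) = -2347 - (-9)*sqrt(6)/5 = -2347 + 9*sqrt(6)/5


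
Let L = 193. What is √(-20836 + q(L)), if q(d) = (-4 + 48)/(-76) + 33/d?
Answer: 2*I*√70046216259/3667 ≈ 144.35*I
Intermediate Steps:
q(d) = -11/19 + 33/d (q(d) = 44*(-1/76) + 33/d = -11/19 + 33/d)
√(-20836 + q(L)) = √(-20836 + (-11/19 + 33/193)) = √(-20836 - 1496/3667) = √(-76407108/3667) = 2*I*√70046216259/3667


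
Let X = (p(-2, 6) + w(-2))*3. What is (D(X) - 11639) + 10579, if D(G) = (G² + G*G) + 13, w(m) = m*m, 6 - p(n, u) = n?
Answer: 1545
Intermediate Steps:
p(n, u) = 6 - n
w(m) = m²
X = 36 (X = ((6 - 1*(-2)) + (-2)²)*3 = ((6 + 2) + 4)*3 = (8 + 4)*3 = 12*3 = 36)
D(G) = 13 + 2*G² (D(G) = (G² + G²) + 13 = 2*G² + 13 = 13 + 2*G²)
(D(X) - 11639) + 10579 = ((13 + 2*36²) - 11639) + 10579 = ((13 + 2*1296) - 11639) + 10579 = ((13 + 2592) - 11639) + 10579 = (2605 - 11639) + 10579 = -9034 + 10579 = 1545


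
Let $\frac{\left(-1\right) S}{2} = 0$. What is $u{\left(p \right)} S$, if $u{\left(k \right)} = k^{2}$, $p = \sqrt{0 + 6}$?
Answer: $0$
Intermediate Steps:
$S = 0$ ($S = \left(-2\right) 0 = 0$)
$p = \sqrt{6} \approx 2.4495$
$u{\left(p \right)} S = \left(\sqrt{6}\right)^{2} \cdot 0 = 6 \cdot 0 = 0$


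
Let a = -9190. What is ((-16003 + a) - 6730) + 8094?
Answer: -23829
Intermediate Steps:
((-16003 + a) - 6730) + 8094 = ((-16003 - 9190) - 6730) + 8094 = (-25193 - 6730) + 8094 = -31923 + 8094 = -23829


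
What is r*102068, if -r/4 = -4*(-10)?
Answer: -16330880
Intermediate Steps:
r = -160 (r = -(-16)*(-10) = -4*40 = -160)
r*102068 = -160*102068 = -16330880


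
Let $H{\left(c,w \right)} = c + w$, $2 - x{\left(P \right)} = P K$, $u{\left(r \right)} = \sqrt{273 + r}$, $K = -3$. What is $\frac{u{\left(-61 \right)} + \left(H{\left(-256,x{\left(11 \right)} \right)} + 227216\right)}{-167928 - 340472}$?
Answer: $- \frac{45399}{101680} - \frac{\sqrt{53}}{254200} \approx -0.44652$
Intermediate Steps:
$x{\left(P \right)} = 2 + 3 P$ ($x{\left(P \right)} = 2 - P \left(-3\right) = 2 - - 3 P = 2 + 3 P$)
$\frac{u{\left(-61 \right)} + \left(H{\left(-256,x{\left(11 \right)} \right)} + 227216\right)}{-167928 - 340472} = \frac{\sqrt{273 - 61} + \left(\left(-256 + \left(2 + 3 \cdot 11\right)\right) + 227216\right)}{-167928 - 340472} = \frac{\sqrt{212} + \left(\left(-256 + \left(2 + 33\right)\right) + 227216\right)}{-508400} = \left(2 \sqrt{53} + \left(\left(-256 + 35\right) + 227216\right)\right) \left(- \frac{1}{508400}\right) = \left(2 \sqrt{53} + \left(-221 + 227216\right)\right) \left(- \frac{1}{508400}\right) = \left(2 \sqrt{53} + 226995\right) \left(- \frac{1}{508400}\right) = \left(226995 + 2 \sqrt{53}\right) \left(- \frac{1}{508400}\right) = - \frac{45399}{101680} - \frac{\sqrt{53}}{254200}$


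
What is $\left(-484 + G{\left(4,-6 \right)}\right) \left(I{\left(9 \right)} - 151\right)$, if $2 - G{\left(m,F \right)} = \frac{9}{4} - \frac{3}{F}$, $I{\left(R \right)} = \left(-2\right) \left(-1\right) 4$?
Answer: $\frac{277277}{4} \approx 69319.0$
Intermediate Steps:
$I{\left(R \right)} = 8$ ($I{\left(R \right)} = 2 \cdot 4 = 8$)
$G{\left(m,F \right)} = - \frac{1}{4} + \frac{3}{F}$ ($G{\left(m,F \right)} = 2 - \left(\frac{9}{4} - \frac{3}{F}\right) = - \frac{1}{4} + \frac{3}{F}$)
$\left(-484 + G{\left(4,-6 \right)}\right) \left(I{\left(9 \right)} - 151\right) = \left(-484 + \frac{12 - -6}{4 \left(-6\right)}\right) \left(8 - 151\right) = \left(-484 + \frac{1}{4} \left(- \frac{1}{6}\right) \left(12 + 6\right)\right) \left(-143\right) = \left(-484 + \frac{1}{4} \left(- \frac{1}{6}\right) 18\right) \left(-143\right) = \left(-484 - \frac{3}{4}\right) \left(-143\right) = \left(- \frac{1939}{4}\right) \left(-143\right) = \frac{277277}{4}$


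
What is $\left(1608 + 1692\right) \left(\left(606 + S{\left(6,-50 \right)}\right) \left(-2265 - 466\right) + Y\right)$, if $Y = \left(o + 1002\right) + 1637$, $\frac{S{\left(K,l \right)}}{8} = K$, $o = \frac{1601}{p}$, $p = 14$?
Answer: $- \frac{41194706850}{7} \approx -5.885 \cdot 10^{9}$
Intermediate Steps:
$o = \frac{1601}{14} \approx 114.36$
$S{\left(K,l \right)} = 8 K$
$Y = \frac{38547}{14}$ ($Y = \left(\frac{1601}{14} + 1002\right) + 1637 = \frac{15629}{14} + 1637 = \frac{38547}{14} \approx 2753.4$)
$\left(1608 + 1692\right) \left(\left(606 + S{\left(6,-50 \right)}\right) \left(-2265 - 466\right) + Y\right) = \left(1608 + 1692\right) \left(\left(606 + 8 \cdot 6\right) \left(-2265 - 466\right) + \frac{38547}{14}\right) = 3300 \left(\left(606 + 48\right) \left(-2731\right) + \frac{38547}{14}\right) = 3300 \left(654 \left(-2731\right) + \frac{38547}{14}\right) = 3300 \left(-1786074 + \frac{38547}{14}\right) = 3300 \left(- \frac{24966489}{14}\right) = - \frac{41194706850}{7}$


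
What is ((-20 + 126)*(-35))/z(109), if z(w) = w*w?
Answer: -3710/11881 ≈ -0.31226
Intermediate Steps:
z(w) = w**2
((-20 + 126)*(-35))/z(109) = ((-20 + 126)*(-35))/(109**2) = (106*(-35))/11881 = -3710*1/11881 = -3710/11881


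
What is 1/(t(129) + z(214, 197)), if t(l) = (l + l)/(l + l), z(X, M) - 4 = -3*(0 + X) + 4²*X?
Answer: 1/2787 ≈ 0.00035881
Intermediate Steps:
z(X, M) = 4 + 13*X (z(X, M) = 4 + (-3*(0 + X) + 4²*X) = 4 + (-3*X + 16*X) = 4 + 13*X)
t(l) = 1 (t(l) = (2*l)/((2*l)) = (2*l)*(1/(2*l)) = 1)
1/(t(129) + z(214, 197)) = 1/(1 + (4 + 13*214)) = 1/(1 + (4 + 2782)) = 1/(1 + 2786) = 1/2787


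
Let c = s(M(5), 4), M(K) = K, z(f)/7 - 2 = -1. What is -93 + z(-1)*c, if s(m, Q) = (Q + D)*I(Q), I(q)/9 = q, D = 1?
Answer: 1167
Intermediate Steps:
I(q) = 9*q
z(f) = 7 (z(f) = 14 + 7*(-1) = 14 - 7 = 7)
s(m, Q) = 9*Q*(1 + Q) (s(m, Q) = (Q + 1)*(9*Q) = (1 + Q)*(9*Q) = 9*Q*(1 + Q))
c = 180 (c = 9*4*(1 + 4) = 9*4*5 = 180)
-93 + z(-1)*c = -93 + 7*180 = -93 + 1260 = 1167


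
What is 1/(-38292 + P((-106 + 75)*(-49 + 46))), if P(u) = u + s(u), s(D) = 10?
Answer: -1/38189 ≈ -2.6186e-5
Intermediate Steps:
P(u) = 10 + u (P(u) = u + 10 = 10 + u)
1/(-38292 + P((-106 + 75)*(-49 + 46))) = 1/(-38292 + (10 + (-106 + 75)*(-49 + 46))) = 1/(-38292 + (10 - 31*(-3))) = 1/(-38292 + (10 + 93)) = 1/(-38292 + 103) = 1/(-38189) = -1/38189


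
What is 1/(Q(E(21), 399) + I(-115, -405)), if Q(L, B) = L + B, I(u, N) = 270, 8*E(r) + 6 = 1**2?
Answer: 8/5347 ≈ 0.0014962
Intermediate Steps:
E(r) = -5/8 (E(r) = -3/4 + (1/8)*1**2 = -3/4 + (1/8)*1 = -3/4 + 1/8 = -5/8)
Q(L, B) = B + L
1/(Q(E(21), 399) + I(-115, -405)) = 1/((399 - 5/8) + 270) = 1/(3187/8 + 270) = 1/(5347/8) = 8/5347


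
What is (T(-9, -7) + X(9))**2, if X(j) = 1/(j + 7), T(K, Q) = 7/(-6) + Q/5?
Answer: 361201/57600 ≈ 6.2709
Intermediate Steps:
T(K, Q) = -7/6 + Q/5 (T(K, Q) = 7*(-1/6) + Q*(1/5) = -7/6 + Q/5)
X(j) = 1/(7 + j)
(T(-9, -7) + X(9))**2 = ((-7/6 + (1/5)*(-7)) + 1/(7 + 9))**2 = ((-7/6 - 7/5) + 1/16)**2 = (-77/30 + 1/16)**2 = (-601/240)**2 = 361201/57600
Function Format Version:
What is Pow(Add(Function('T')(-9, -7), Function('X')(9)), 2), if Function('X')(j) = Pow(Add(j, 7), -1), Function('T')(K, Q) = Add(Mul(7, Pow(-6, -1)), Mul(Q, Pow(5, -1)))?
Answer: Rational(361201, 57600) ≈ 6.2709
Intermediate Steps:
Function('T')(K, Q) = Add(Rational(-7, 6), Mul(Rational(1, 5), Q)) (Function('T')(K, Q) = Add(Mul(7, Rational(-1, 6)), Mul(Q, Rational(1, 5))) = Add(Rational(-7, 6), Mul(Rational(1, 5), Q)))
Function('X')(j) = Pow(Add(7, j), -1)
Pow(Add(Function('T')(-9, -7), Function('X')(9)), 2) = Pow(Add(Add(Rational(-7, 6), Mul(Rational(1, 5), -7)), Pow(Add(7, 9), -1)), 2) = Pow(Add(Add(Rational(-7, 6), Rational(-7, 5)), Pow(16, -1)), 2) = Pow(Add(Rational(-77, 30), Rational(1, 16)), 2) = Pow(Rational(-601, 240), 2) = Rational(361201, 57600)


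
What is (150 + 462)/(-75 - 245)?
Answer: -153/80 ≈ -1.9125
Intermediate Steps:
(150 + 462)/(-75 - 245) = 612/(-320) = 612*(-1/320) = -153/80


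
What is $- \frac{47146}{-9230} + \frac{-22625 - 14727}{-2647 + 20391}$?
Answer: $\frac{30737479}{10236070} \approx 3.0029$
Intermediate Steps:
$- \frac{47146}{-9230} + \frac{-22625 - 14727}{-2647 + 20391} = \left(-47146\right) \left(- \frac{1}{9230}\right) + \frac{-22625 - 14727}{17744} = \frac{23573}{4615} - \frac{4669}{2218} = \frac{30737479}{10236070}$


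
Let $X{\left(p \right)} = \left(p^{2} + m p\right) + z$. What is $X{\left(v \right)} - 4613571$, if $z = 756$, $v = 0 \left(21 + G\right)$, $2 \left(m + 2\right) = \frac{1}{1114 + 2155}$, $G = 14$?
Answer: $-4612815$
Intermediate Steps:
$m = - \frac{13075}{6538}$ ($m = -2 + \frac{1}{2 \left(1114 + 2155\right)} = -2 + \frac{1}{2 \cdot 3269} = -2 + \frac{1}{2} \cdot \frac{1}{3269} = -2 + \frac{1}{6538} = - \frac{13075}{6538} \approx -1.9998$)
$v = 0$ ($v = 0 \left(21 + 14\right) = 0 \cdot 35 = 0$)
$X{\left(p \right)} = 756 + p^{2} - \frac{13075 p}{6538}$ ($X{\left(p \right)} = \left(p^{2} - \frac{13075 p}{6538}\right) + 756 = 756 + p^{2} - \frac{13075 p}{6538}$)
$X{\left(v \right)} - 4613571 = \left(756 + 0^{2} - 0\right) - 4613571 = \left(756 + 0 + 0\right) - 4613571 = 756 - 4613571 = -4612815$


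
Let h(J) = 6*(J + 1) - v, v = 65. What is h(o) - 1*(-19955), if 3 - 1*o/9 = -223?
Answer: 32100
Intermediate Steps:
o = 2034 (o = 27 - 9*(-223) = 27 + 2007 = 2034)
h(J) = -59 + 6*J (h(J) = 6*(J + 1) - 1*65 = 6*(1 + J) - 65 = (6 + 6*J) - 65 = -59 + 6*J)
h(o) - 1*(-19955) = (-59 + 6*2034) - 1*(-19955) = (-59 + 12204) + 19955 = 12145 + 19955 = 32100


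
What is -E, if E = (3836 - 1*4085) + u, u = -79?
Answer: 328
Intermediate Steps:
E = -328 (E = (3836 - 1*4085) - 79 = (3836 - 4085) - 79 = -249 - 79 = -328)
-E = -1*(-328) = 328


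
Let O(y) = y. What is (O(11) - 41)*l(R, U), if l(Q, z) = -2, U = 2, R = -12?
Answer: 60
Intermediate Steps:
(O(11) - 41)*l(R, U) = (11 - 41)*(-2) = -30*(-2) = 60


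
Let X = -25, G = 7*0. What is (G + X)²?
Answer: 625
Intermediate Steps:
G = 0
(G + X)² = (0 - 25)² = (-25)² = 625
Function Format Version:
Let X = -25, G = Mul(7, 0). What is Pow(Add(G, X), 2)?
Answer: 625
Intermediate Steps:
G = 0
Pow(Add(G, X), 2) = Pow(Add(0, -25), 2) = Pow(-25, 2) = 625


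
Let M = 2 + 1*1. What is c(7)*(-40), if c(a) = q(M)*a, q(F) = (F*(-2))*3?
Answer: 5040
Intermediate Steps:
M = 3 (M = 2 + 1 = 3)
q(F) = -6*F (q(F) = -2*F*3 = -6*F)
c(a) = -18*a (c(a) = (-6*3)*a = -18*a)
c(7)*(-40) = -18*7*(-40) = -126*(-40) = 5040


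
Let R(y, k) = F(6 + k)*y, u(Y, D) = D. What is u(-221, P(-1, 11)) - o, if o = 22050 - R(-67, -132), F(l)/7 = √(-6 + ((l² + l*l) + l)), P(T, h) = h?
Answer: -22039 - 938*√7905 ≈ -1.0544e+5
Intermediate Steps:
F(l) = 7*√(-6 + l + 2*l²) (F(l) = 7*√(-6 + ((l² + l*l) + l)) = 7*√(-6 + ((l² + l²) + l)) = 7*√(-6 + (2*l² + l)) = 7*√(-6 + (l + 2*l²)) = 7*√(-6 + l + 2*l²))
R(y, k) = 7*y*√(k + 2*(6 + k)²) (R(y, k) = (7*√(-6 + (6 + k) + 2*(6 + k)²))*y = (7*√(k + 2*(6 + k)²))*y = 7*y*√(k + 2*(6 + k)²))
o = 22050 + 938*√7905 (o = 22050 - 7*(-67)*√(-132 + 2*(6 - 132)²) = 22050 - 7*(-67)*√(-132 + 2*(-126)²) = 22050 - 7*(-67)*√(-132 + 2*15876) = 22050 - 7*(-67)*√(-132 + 31752) = 22050 - 7*(-67)*√31620 = 22050 - 7*(-67)*2*√7905 = 22050 - (-938)*√7905 = 22050 + 938*√7905 ≈ 1.0545e+5)
u(-221, P(-1, 11)) - o = 11 - (22050 + 938*√7905) = 11 + (-22050 - 938*√7905) = -22039 - 938*√7905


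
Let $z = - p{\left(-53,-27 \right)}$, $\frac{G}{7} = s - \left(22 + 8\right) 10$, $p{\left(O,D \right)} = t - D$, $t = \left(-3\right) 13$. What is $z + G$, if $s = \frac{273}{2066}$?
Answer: $- \frac{4311897}{2066} \approx -2087.1$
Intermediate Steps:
$t = -39$
$s = \frac{273}{2066}$ ($s = 273 \cdot \frac{1}{2066} = \frac{273}{2066} \approx 0.13214$)
$p{\left(O,D \right)} = -39 - D$
$G = - \frac{4336689}{2066}$ ($G = 7 \left(\frac{273}{2066} - \left(22 + 8\right) 10\right) = 7 \left(\frac{273}{2066} - 30 \cdot 10\right) = 7 \left(\frac{273}{2066} - 300\right) = 7 \left(- \frac{619527}{2066}\right) = - \frac{4336689}{2066} \approx -2099.1$)
$z = 12$ ($z = - (-39 - -27) = - (-39 + 27) = \left(-1\right) \left(-12\right) = 12$)
$z + G = 12 - \frac{4336689}{2066} = - \frac{4311897}{2066}$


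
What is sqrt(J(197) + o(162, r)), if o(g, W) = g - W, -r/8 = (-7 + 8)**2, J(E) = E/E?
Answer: 3*sqrt(19) ≈ 13.077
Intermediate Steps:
J(E) = 1
r = -8 (r = -8*(-7 + 8)**2 = -8*1**2 = -8*1 = -8)
sqrt(J(197) + o(162, r)) = sqrt(1 + (162 - 1*(-8))) = sqrt(1 + (162 + 8)) = sqrt(1 + 170) = sqrt(171) = 3*sqrt(19)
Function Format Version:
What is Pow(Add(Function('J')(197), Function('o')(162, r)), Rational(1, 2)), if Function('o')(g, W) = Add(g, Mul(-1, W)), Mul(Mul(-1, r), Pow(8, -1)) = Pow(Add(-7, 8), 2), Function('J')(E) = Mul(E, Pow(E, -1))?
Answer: Mul(3, Pow(19, Rational(1, 2))) ≈ 13.077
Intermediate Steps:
Function('J')(E) = 1
r = -8 (r = Mul(-8, Pow(Add(-7, 8), 2)) = Mul(-8, Pow(1, 2)) = Mul(-8, 1) = -8)
Pow(Add(Function('J')(197), Function('o')(162, r)), Rational(1, 2)) = Pow(Add(1, Add(162, Mul(-1, -8))), Rational(1, 2)) = Pow(Add(1, Add(162, 8)), Rational(1, 2)) = Pow(Add(1, 170), Rational(1, 2)) = Pow(171, Rational(1, 2)) = Mul(3, Pow(19, Rational(1, 2)))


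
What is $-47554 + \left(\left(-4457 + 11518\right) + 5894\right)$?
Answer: $-34599$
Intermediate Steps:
$-47554 + \left(\left(-4457 + 11518\right) + 5894\right) = -47554 + \left(7061 + 5894\right) = -47554 + 12955 = -34599$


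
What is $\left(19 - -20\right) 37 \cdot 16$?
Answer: $23088$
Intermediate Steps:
$\left(19 - -20\right) 37 \cdot 16 = \left(19 + 20\right) 37 \cdot 16 = 39 \cdot 37 \cdot 16 = 1443 \cdot 16 = 23088$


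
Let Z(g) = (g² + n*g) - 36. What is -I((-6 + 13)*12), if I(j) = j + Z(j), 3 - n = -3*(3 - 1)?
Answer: -7860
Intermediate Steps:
n = 9 (n = 3 - (-3)*(3 - 1) = 3 - (-3)*2 = 3 - 1*(-6) = 3 + 6 = 9)
Z(g) = -36 + g² + 9*g (Z(g) = (g² + 9*g) - 36 = -36 + g² + 9*g)
I(j) = -36 + j² + 10*j (I(j) = j + (-36 + j² + 9*j) = -36 + j² + 10*j)
-I((-6 + 13)*12) = -(-36 + ((-6 + 13)*12)² + 10*((-6 + 13)*12)) = -(-36 + (7*12)² + 10*(7*12)) = -(-36 + 84² + 10*84) = -(-36 + 7056 + 840) = -1*7860 = -7860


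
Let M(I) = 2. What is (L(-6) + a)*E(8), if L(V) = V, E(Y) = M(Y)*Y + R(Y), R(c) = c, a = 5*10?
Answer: 1056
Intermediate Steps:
a = 50
E(Y) = 3*Y (E(Y) = 2*Y + Y = 3*Y)
(L(-6) + a)*E(8) = (-6 + 50)*(3*8) = 44*24 = 1056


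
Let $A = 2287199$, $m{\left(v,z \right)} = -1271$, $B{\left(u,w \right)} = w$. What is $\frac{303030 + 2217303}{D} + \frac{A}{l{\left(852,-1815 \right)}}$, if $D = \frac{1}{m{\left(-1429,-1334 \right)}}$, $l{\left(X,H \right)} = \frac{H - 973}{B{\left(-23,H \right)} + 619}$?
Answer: $- \frac{2232046367870}{697} \approx -3.2024 \cdot 10^{9}$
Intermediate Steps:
$l{\left(X,H \right)} = \frac{-973 + H}{619 + H}$ ($l{\left(X,H \right)} = \frac{H - 973}{H + 619} = \frac{-973 + H}{619 + H}$)
$D = - \frac{1}{1271}$ ($D = \frac{1}{-1271} = - \frac{1}{1271} \approx -0.00078678$)
$\frac{303030 + 2217303}{D} + \frac{A}{l{\left(852,-1815 \right)}} = \frac{303030 + 2217303}{- \frac{1}{1271}} + \frac{2287199}{\frac{1}{619 - 1815} \left(-973 - 1815\right)} = 2520333 \left(-1271\right) + \frac{2287199}{\frac{1}{-1196} \left(-2788\right)} = -3203343243 + \frac{2287199}{\left(- \frac{1}{1196}\right) \left(-2788\right)} = -3203343243 + \frac{2287199}{\frac{697}{299}} = -3203343243 + 2287199 \cdot \frac{299}{697} = -3203343243 + \frac{683872501}{697} = - \frac{2232046367870}{697}$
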